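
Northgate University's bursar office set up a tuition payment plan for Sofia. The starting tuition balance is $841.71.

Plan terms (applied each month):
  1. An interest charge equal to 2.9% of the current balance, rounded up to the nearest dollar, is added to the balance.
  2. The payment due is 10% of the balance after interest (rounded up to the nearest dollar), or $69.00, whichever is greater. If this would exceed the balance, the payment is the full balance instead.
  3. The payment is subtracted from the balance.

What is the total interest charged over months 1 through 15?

$203.00

Month 1: opening $841.71; interest $25.00 → $866.71; payment $87.00; balance $779.71
Month 2: opening $779.71; interest $23.00 → $802.71; payment $81.00; balance $721.71
Month 3: opening $721.71; interest $21.00 → $742.71; payment $75.00; balance $667.71
Month 4: opening $667.71; interest $20.00 → $687.71; payment $69.00; balance $618.71
Month 5: opening $618.71; interest $18.00 → $636.71; payment $69.00; balance $567.71
Month 6: opening $567.71; interest $17.00 → $584.71; payment $69.00; balance $515.71
Month 7: opening $515.71; interest $15.00 → $530.71; payment $69.00; balance $461.71
Month 8: opening $461.71; interest $14.00 → $475.71; payment $69.00; balance $406.71
Month 9: opening $406.71; interest $12.00 → $418.71; payment $69.00; balance $349.71
Month 10: opening $349.71; interest $11.00 → $360.71; payment $69.00; balance $291.71
Month 11: opening $291.71; interest $9.00 → $300.71; payment $69.00; balance $231.71
Month 12: opening $231.71; interest $7.00 → $238.71; payment $69.00; balance $169.71
Month 13: opening $169.71; interest $5.00 → $174.71; payment $69.00; balance $105.71
Month 14: opening $105.71; interest $4.00 → $109.71; payment $69.00; balance $40.71
Month 15: opening $40.71; interest $2.00 → $42.71; payment $42.71; balance $0.00
Total interest: $25.00 + $23.00 + $21.00 + $20.00 + $18.00 + $17.00 + $15.00 + $14.00 + $12.00 + $11.00 + $9.00 + $7.00 + $5.00 + $4.00 + $2.00 = $203.00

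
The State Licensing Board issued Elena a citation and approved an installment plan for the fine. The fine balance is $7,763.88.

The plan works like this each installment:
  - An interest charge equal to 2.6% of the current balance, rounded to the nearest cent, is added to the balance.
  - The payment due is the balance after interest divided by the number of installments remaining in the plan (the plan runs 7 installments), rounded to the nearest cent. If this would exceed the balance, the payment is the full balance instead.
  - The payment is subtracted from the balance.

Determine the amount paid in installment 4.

Installment 1: $7,763.88 +$201.86 interest = $7,965.74; pay $1,137.96 → $6,827.78
Installment 2: $6,827.78 +$177.52 interest = $7,005.30; pay $1,167.55 → $5,837.75
Installment 3: $5,837.75 +$151.78 interest = $5,989.53; pay $1,197.91 → $4,791.62
Installment 4: $4,791.62 +$124.58 interest = $4,916.20; pay $1,229.05 → $3,687.15

$1,229.05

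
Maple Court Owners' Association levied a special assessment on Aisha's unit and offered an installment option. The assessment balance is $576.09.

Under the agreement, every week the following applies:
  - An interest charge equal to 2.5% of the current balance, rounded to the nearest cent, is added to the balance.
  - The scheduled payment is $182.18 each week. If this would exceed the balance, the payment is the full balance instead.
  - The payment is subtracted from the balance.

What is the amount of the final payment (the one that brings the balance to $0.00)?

Week 1: opening $576.09; interest $14.40 → $590.49; payment $182.18; balance $408.31
Week 2: opening $408.31; interest $10.21 → $418.52; payment $182.18; balance $236.34
Week 3: opening $236.34; interest $5.91 → $242.25; payment $182.18; balance $60.07
Week 4: opening $60.07; interest $1.50 → $61.57; payment $61.57; balance $0.00

$61.57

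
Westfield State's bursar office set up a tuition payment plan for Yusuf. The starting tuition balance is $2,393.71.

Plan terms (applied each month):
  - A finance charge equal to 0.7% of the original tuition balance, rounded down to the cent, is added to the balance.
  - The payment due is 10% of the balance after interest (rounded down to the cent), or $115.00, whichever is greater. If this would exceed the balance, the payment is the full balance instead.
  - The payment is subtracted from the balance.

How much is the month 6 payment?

$149.19

# | Opening | Interest | Payment | End bal
1 | $2,393.71 | $16.75 | $241.04 | $2,169.42
2 | $2,169.42 | $16.75 | $218.61 | $1,967.56
3 | $1,967.56 | $16.75 | $198.43 | $1,785.88
4 | $1,785.88 | $16.75 | $180.26 | $1,622.37
5 | $1,622.37 | $16.75 | $163.91 | $1,475.21
6 | $1,475.21 | $16.75 | $149.19 | $1,342.77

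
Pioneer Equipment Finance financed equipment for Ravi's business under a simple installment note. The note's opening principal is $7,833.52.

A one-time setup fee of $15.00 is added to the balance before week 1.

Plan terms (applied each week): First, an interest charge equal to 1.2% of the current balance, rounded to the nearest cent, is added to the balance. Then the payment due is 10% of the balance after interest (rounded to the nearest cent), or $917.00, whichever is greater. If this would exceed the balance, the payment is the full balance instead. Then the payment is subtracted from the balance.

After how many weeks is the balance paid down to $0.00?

10

Week 1: $7,848.52 +$94.18 interest = $7,942.70; pay $917.00 → $7,025.70
Week 2: $7,025.70 +$84.31 interest = $7,110.01; pay $917.00 → $6,193.01
Week 3: $6,193.01 +$74.32 interest = $6,267.33; pay $917.00 → $5,350.33
Week 4: $5,350.33 +$64.20 interest = $5,414.53; pay $917.00 → $4,497.53
Week 5: $4,497.53 +$53.97 interest = $4,551.50; pay $917.00 → $3,634.50
Week 6: $3,634.50 +$43.61 interest = $3,678.11; pay $917.00 → $2,761.11
Week 7: $2,761.11 +$33.13 interest = $2,794.24; pay $917.00 → $1,877.24
Week 8: $1,877.24 +$22.53 interest = $1,899.77; pay $917.00 → $982.77
Week 9: $982.77 +$11.79 interest = $994.56; pay $917.00 → $77.56
Week 10: $77.56 +$0.93 interest = $78.49; pay $78.49 → $0.00
Balance reaches $0.00 in week 10.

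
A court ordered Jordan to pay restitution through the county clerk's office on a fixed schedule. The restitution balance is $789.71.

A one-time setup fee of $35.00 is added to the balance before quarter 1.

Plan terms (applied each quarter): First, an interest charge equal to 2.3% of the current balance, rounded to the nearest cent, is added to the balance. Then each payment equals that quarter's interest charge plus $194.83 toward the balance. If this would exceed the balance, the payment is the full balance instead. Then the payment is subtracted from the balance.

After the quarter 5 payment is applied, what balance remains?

Quarter 1: opening $824.71; interest $18.97 → $843.68; payment $213.80; balance $629.88
Quarter 2: opening $629.88; interest $14.49 → $644.37; payment $209.32; balance $435.05
Quarter 3: opening $435.05; interest $10.01 → $445.06; payment $204.84; balance $240.22
Quarter 4: opening $240.22; interest $5.53 → $245.75; payment $200.36; balance $45.39
Quarter 5: opening $45.39; interest $1.04 → $46.43; payment $46.43; balance $0.00

$0.00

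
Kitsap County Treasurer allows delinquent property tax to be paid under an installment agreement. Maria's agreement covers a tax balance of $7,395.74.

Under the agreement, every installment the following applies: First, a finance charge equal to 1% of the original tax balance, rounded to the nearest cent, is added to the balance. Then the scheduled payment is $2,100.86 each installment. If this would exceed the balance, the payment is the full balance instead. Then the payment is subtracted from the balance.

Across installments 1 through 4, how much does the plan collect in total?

$7,691.58

Installment 1: opening $7,395.74; interest $73.96 → $7,469.70; payment $2,100.86; balance $5,368.84
Installment 2: opening $5,368.84; interest $73.96 → $5,442.80; payment $2,100.86; balance $3,341.94
Installment 3: opening $3,341.94; interest $73.96 → $3,415.90; payment $2,100.86; balance $1,315.04
Installment 4: opening $1,315.04; interest $73.96 → $1,389.00; payment $1,389.00; balance $0.00
Total paid: $7,691.58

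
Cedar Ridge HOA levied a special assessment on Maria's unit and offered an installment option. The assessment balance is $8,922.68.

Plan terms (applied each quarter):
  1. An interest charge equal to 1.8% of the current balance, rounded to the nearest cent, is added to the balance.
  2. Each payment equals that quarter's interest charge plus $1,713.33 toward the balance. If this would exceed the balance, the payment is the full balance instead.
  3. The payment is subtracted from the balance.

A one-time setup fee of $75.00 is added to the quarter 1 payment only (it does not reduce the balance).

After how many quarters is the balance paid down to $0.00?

6

Quarter 1: $8,922.68 +$160.61 interest = $9,083.29; pay $1,873.94 (+ $75.00 fee) → $7,209.35
Quarter 2: $7,209.35 +$129.77 interest = $7,339.12; pay $1,843.10 → $5,496.02
Quarter 3: $5,496.02 +$98.93 interest = $5,594.95; pay $1,812.26 → $3,782.69
Quarter 4: $3,782.69 +$68.09 interest = $3,850.78; pay $1,781.42 → $2,069.36
Quarter 5: $2,069.36 +$37.25 interest = $2,106.61; pay $1,750.58 → $356.03
Quarter 6: $356.03 +$6.41 interest = $362.44; pay $362.44 → $0.00
Balance reaches $0.00 in quarter 6.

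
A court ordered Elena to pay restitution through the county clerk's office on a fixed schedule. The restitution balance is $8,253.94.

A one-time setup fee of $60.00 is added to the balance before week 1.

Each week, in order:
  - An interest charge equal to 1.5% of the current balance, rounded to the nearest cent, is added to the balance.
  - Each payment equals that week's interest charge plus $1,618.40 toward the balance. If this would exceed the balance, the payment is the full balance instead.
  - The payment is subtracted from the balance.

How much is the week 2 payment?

$1,718.83

Week 1: opening $8,313.94; interest $124.71 → $8,438.65; payment $1,743.11; balance $6,695.54
Week 2: opening $6,695.54; interest $100.43 → $6,795.97; payment $1,718.83; balance $5,077.14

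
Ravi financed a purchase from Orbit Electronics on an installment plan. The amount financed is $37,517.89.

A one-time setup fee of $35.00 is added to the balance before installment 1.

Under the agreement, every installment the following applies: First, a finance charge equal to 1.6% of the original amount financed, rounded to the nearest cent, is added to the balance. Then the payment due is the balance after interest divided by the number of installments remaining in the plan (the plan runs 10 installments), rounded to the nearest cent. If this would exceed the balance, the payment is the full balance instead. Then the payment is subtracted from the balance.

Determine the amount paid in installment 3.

$3,957.05

# | Opening | Interest | Payment | End bal
1 | $37,552.89 | $600.29 | $3,815.32 | $34,337.86
2 | $34,337.86 | $600.29 | $3,882.02 | $31,056.13
3 | $31,056.13 | $600.29 | $3,957.05 | $27,699.37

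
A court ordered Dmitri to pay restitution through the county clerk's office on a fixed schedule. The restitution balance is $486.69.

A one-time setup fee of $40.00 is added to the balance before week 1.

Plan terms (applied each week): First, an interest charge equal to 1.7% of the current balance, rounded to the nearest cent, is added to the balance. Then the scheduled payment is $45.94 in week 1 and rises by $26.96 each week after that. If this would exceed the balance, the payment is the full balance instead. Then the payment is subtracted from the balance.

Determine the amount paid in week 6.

Week 1: opening $526.69; interest $8.95 → $535.64; payment $45.94; balance $489.70
Week 2: opening $489.70; interest $8.32 → $498.02; payment $72.90; balance $425.12
Week 3: opening $425.12; interest $7.23 → $432.35; payment $99.86; balance $332.49
Week 4: opening $332.49; interest $5.65 → $338.14; payment $126.82; balance $211.32
Week 5: opening $211.32; interest $3.59 → $214.91; payment $153.78; balance $61.13
Week 6: opening $61.13; interest $1.04 → $62.17; payment $62.17; balance $0.00

$62.17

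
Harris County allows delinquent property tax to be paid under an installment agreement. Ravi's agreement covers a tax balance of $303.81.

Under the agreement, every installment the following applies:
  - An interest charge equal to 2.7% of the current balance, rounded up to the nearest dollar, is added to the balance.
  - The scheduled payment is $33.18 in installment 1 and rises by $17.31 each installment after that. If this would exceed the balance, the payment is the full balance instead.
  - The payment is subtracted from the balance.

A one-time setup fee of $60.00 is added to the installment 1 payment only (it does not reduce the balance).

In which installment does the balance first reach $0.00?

Installment 1: opening $303.81; interest $9.00 → $312.81; payment $33.18 (+ $60.00 fee); balance $279.63
Installment 2: opening $279.63; interest $8.00 → $287.63; payment $50.49; balance $237.14
Installment 3: opening $237.14; interest $7.00 → $244.14; payment $67.80; balance $176.34
Installment 4: opening $176.34; interest $5.00 → $181.34; payment $85.11; balance $96.23
Installment 5: opening $96.23; interest $3.00 → $99.23; payment $99.23; balance $0.00
Balance reaches $0.00 in installment 5.

5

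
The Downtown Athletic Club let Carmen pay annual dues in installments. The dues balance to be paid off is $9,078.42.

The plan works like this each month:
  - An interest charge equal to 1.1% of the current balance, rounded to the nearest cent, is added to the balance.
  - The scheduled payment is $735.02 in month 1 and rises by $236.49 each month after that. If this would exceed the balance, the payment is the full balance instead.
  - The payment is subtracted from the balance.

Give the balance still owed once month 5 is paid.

Month 1: opening $9,078.42; interest $99.86 → $9,178.28; payment $735.02; balance $8,443.26
Month 2: opening $8,443.26; interest $92.88 → $8,536.14; payment $971.51; balance $7,564.63
Month 3: opening $7,564.63; interest $83.21 → $7,647.84; payment $1,208.00; balance $6,439.84
Month 4: opening $6,439.84; interest $70.84 → $6,510.68; payment $1,444.49; balance $5,066.19
Month 5: opening $5,066.19; interest $55.73 → $5,121.92; payment $1,680.98; balance $3,440.94

$3,440.94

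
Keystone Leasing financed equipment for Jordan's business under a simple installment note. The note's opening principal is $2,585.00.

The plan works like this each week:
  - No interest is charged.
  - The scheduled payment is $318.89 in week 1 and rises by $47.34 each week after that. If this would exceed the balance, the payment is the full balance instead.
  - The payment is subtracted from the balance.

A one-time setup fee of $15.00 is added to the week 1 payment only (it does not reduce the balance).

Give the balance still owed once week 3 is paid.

$1,486.31

Week 1: $2,585.00 − $318.89 (+ $15.00 fee) → $2,266.11
Week 2: $2,266.11 − $366.23 → $1,899.88
Week 3: $1,899.88 − $413.57 → $1,486.31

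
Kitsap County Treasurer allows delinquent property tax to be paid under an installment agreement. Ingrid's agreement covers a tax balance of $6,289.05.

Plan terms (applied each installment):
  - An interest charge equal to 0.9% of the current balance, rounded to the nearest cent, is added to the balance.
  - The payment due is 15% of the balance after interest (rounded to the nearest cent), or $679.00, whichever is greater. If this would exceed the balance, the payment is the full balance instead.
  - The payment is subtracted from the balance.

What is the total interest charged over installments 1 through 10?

$273.30

Installment 1: $6,289.05 +$56.60 interest = $6,345.65; pay $951.85 → $5,393.80
Installment 2: $5,393.80 +$48.54 interest = $5,442.34; pay $816.35 → $4,625.99
Installment 3: $4,625.99 +$41.63 interest = $4,667.62; pay $700.14 → $3,967.48
Installment 4: $3,967.48 +$35.71 interest = $4,003.19; pay $679.00 → $3,324.19
Installment 5: $3,324.19 +$29.92 interest = $3,354.11; pay $679.00 → $2,675.11
Installment 6: $2,675.11 +$24.08 interest = $2,699.19; pay $679.00 → $2,020.19
Installment 7: $2,020.19 +$18.18 interest = $2,038.37; pay $679.00 → $1,359.37
Installment 8: $1,359.37 +$12.23 interest = $1,371.60; pay $679.00 → $692.60
Installment 9: $692.60 +$6.23 interest = $698.83; pay $679.00 → $19.83
Installment 10: $19.83 +$0.18 interest = $20.01; pay $20.01 → $0.00
Total interest: $56.60 + $48.54 + $41.63 + $35.71 + $29.92 + $24.08 + $18.18 + $12.23 + $6.23 + $0.18 = $273.30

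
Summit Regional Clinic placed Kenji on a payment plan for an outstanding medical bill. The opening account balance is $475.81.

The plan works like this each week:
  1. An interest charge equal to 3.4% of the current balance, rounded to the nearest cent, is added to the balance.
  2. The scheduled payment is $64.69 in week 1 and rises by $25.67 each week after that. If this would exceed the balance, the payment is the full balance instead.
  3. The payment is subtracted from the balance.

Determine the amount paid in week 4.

Week 1: opening $475.81; interest $16.18 → $491.99; payment $64.69; balance $427.30
Week 2: opening $427.30; interest $14.53 → $441.83; payment $90.36; balance $351.47
Week 3: opening $351.47; interest $11.95 → $363.42; payment $116.03; balance $247.39
Week 4: opening $247.39; interest $8.41 → $255.80; payment $141.70; balance $114.10

$141.70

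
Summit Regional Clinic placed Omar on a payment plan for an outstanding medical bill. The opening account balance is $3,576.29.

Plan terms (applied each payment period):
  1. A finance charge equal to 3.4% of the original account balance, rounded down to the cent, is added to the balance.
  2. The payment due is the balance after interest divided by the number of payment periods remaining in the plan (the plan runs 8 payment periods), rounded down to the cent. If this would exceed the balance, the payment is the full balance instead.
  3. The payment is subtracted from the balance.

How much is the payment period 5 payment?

Payment period 1: $3,576.29 +$121.59 interest = $3,697.88; pay $462.23 → $3,235.65
Payment period 2: $3,235.65 +$121.59 interest = $3,357.24; pay $479.60 → $2,877.64
Payment period 3: $2,877.64 +$121.59 interest = $2,999.23; pay $499.87 → $2,499.36
Payment period 4: $2,499.36 +$121.59 interest = $2,620.95; pay $524.19 → $2,096.76
Payment period 5: $2,096.76 +$121.59 interest = $2,218.35; pay $554.58 → $1,663.77

$554.58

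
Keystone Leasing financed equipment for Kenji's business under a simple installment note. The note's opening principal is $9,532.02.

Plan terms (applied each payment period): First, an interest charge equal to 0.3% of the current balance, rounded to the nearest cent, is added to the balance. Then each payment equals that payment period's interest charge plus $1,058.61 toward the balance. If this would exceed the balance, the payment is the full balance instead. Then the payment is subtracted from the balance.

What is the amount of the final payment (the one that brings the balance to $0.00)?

$4.54

Payment period 1: opening $9,532.02; interest $28.60 → $9,560.62; payment $1,087.21; balance $8,473.41
Payment period 2: opening $8,473.41; interest $25.42 → $8,498.83; payment $1,084.03; balance $7,414.80
Payment period 3: opening $7,414.80; interest $22.24 → $7,437.04; payment $1,080.85; balance $6,356.19
Payment period 4: opening $6,356.19; interest $19.07 → $6,375.26; payment $1,077.68; balance $5,297.58
Payment period 5: opening $5,297.58; interest $15.89 → $5,313.47; payment $1,074.50; balance $4,238.97
Payment period 6: opening $4,238.97; interest $12.72 → $4,251.69; payment $1,071.33; balance $3,180.36
Payment period 7: opening $3,180.36; interest $9.54 → $3,189.90; payment $1,068.15; balance $2,121.75
Payment period 8: opening $2,121.75; interest $6.37 → $2,128.12; payment $1,064.98; balance $1,063.14
Payment period 9: opening $1,063.14; interest $3.19 → $1,066.33; payment $1,061.80; balance $4.53
Payment period 10: opening $4.53; interest $0.01 → $4.54; payment $4.54; balance $0.00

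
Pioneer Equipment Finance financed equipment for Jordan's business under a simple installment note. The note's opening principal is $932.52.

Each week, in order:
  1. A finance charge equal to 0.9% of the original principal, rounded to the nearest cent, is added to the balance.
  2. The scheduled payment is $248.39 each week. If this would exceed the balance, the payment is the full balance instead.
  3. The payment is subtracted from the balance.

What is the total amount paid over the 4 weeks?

$966.08

Week 1: opening $932.52; interest $8.39 → $940.91; payment $248.39; balance $692.52
Week 2: opening $692.52; interest $8.39 → $700.91; payment $248.39; balance $452.52
Week 3: opening $452.52; interest $8.39 → $460.91; payment $248.39; balance $212.52
Week 4: opening $212.52; interest $8.39 → $220.91; payment $220.91; balance $0.00
Total paid: $966.08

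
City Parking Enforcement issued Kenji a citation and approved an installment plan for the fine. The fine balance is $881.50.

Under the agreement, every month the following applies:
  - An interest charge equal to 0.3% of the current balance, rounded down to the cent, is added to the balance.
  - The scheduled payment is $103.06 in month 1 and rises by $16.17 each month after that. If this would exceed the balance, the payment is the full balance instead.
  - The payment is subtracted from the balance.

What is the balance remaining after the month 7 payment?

# | Opening | Interest | Payment | End bal
1 | $881.50 | $2.64 | $103.06 | $781.08
2 | $781.08 | $2.34 | $119.23 | $664.19
3 | $664.19 | $1.99 | $135.40 | $530.78
4 | $530.78 | $1.59 | $151.57 | $380.80
5 | $380.80 | $1.14 | $167.74 | $214.20
6 | $214.20 | $0.64 | $183.91 | $30.93
7 | $30.93 | $0.09 | $31.02 | $0.00

$0.00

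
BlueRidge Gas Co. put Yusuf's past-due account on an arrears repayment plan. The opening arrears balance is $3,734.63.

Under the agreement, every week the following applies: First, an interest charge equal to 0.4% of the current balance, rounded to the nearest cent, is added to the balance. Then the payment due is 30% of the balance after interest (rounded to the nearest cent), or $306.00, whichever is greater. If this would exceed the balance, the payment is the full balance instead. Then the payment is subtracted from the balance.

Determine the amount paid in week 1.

Week 1: opening $3,734.63; interest $14.94 → $3,749.57; payment $1,124.87; balance $2,624.70

$1,124.87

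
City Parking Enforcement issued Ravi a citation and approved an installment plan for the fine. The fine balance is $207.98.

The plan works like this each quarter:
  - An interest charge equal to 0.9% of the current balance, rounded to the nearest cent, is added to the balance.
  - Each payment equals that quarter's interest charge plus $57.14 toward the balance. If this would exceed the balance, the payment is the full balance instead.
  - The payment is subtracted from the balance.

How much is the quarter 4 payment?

$36.89

Quarter 1: $207.98 +$1.87 interest = $209.85; pay $59.01 → $150.84
Quarter 2: $150.84 +$1.36 interest = $152.20; pay $58.50 → $93.70
Quarter 3: $93.70 +$0.84 interest = $94.54; pay $57.98 → $36.56
Quarter 4: $36.56 +$0.33 interest = $36.89; pay $36.89 → $0.00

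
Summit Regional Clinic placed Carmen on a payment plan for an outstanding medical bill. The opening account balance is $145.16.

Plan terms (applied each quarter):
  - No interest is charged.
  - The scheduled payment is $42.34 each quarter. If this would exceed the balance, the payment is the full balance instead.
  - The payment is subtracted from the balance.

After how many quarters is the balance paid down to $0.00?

4

Quarter 1: opening $145.16; payment $42.34; balance $102.82
Quarter 2: opening $102.82; payment $42.34; balance $60.48
Quarter 3: opening $60.48; payment $42.34; balance $18.14
Quarter 4: opening $18.14; payment $18.14; balance $0.00
Balance reaches $0.00 in quarter 4.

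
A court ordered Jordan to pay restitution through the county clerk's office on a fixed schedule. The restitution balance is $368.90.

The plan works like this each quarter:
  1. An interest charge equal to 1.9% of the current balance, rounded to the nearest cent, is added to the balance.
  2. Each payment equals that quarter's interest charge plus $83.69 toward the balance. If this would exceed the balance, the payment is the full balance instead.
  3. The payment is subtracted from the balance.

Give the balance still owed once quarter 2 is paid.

$201.52

Quarter 1: $368.90 +$7.01 interest = $375.91; pay $90.70 → $285.21
Quarter 2: $285.21 +$5.42 interest = $290.63; pay $89.11 → $201.52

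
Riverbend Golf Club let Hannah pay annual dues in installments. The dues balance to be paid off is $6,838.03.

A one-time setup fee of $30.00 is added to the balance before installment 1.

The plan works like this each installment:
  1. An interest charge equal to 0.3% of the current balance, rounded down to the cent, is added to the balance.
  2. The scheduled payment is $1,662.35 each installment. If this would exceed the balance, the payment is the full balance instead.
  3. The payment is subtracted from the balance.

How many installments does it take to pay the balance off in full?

5

# | Opening | Interest | Payment | End bal
1 | $6,868.03 | $20.60 | $1,662.35 | $5,226.28
2 | $5,226.28 | $15.67 | $1,662.35 | $3,579.60
3 | $3,579.60 | $10.73 | $1,662.35 | $1,927.98
4 | $1,927.98 | $5.78 | $1,662.35 | $271.41
5 | $271.41 | $0.81 | $272.22 | $0.00
Balance reaches $0.00 in installment 5.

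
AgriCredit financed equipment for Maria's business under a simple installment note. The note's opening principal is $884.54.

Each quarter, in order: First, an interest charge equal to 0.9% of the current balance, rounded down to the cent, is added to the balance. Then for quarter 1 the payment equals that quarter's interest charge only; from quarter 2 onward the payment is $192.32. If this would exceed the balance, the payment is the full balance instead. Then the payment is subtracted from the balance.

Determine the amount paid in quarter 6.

$138.30

Quarter 1: $884.54 +$7.96 interest = $892.50; pay $7.96 → $884.54
Quarter 2: $884.54 +$7.96 interest = $892.50; pay $192.32 → $700.18
Quarter 3: $700.18 +$6.30 interest = $706.48; pay $192.32 → $514.16
Quarter 4: $514.16 +$4.62 interest = $518.78; pay $192.32 → $326.46
Quarter 5: $326.46 +$2.93 interest = $329.39; pay $192.32 → $137.07
Quarter 6: $137.07 +$1.23 interest = $138.30; pay $138.30 → $0.00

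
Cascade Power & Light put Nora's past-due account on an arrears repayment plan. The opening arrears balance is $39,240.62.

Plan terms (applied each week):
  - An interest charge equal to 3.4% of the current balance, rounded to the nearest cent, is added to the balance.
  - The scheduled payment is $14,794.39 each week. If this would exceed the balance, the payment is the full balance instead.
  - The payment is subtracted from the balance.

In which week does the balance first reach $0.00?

3

Week 1: opening $39,240.62; interest $1,334.18 → $40,574.80; payment $14,794.39; balance $25,780.41
Week 2: opening $25,780.41; interest $876.53 → $26,656.94; payment $14,794.39; balance $11,862.55
Week 3: opening $11,862.55; interest $403.33 → $12,265.88; payment $12,265.88; balance $0.00
Balance reaches $0.00 in week 3.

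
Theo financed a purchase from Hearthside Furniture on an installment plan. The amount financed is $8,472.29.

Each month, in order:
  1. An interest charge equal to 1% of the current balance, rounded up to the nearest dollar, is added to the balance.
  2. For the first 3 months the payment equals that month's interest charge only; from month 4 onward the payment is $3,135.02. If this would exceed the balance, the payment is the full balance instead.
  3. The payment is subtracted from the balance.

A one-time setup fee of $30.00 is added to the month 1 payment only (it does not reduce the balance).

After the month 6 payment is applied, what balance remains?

$0.00

# | Opening | Interest | Payment | Fee | End bal
1 | $8,472.29 | $85.00 | $85.00 | $30.00 | $8,472.29
2 | $8,472.29 | $85.00 | $85.00 | — | $8,472.29
3 | $8,472.29 | $85.00 | $85.00 | — | $8,472.29
4 | $8,472.29 | $85.00 | $3,135.02 | — | $5,422.27
5 | $5,422.27 | $55.00 | $3,135.02 | — | $2,342.25
6 | $2,342.25 | $24.00 | $2,366.25 | — | $0.00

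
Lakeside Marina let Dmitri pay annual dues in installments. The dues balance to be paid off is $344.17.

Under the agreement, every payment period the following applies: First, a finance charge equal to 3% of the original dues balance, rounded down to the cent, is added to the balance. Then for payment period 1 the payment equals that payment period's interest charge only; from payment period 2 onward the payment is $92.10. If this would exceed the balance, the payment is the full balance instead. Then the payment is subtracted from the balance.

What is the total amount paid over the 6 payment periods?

$406.09

Payment period 1: opening $344.17; interest $10.32 → $354.49; payment $10.32; balance $344.17
Payment period 2: opening $344.17; interest $10.32 → $354.49; payment $92.10; balance $262.39
Payment period 3: opening $262.39; interest $10.32 → $272.71; payment $92.10; balance $180.61
Payment period 4: opening $180.61; interest $10.32 → $190.93; payment $92.10; balance $98.83
Payment period 5: opening $98.83; interest $10.32 → $109.15; payment $92.10; balance $17.05
Payment period 6: opening $17.05; interest $10.32 → $27.37; payment $27.37; balance $0.00
Total paid: $406.09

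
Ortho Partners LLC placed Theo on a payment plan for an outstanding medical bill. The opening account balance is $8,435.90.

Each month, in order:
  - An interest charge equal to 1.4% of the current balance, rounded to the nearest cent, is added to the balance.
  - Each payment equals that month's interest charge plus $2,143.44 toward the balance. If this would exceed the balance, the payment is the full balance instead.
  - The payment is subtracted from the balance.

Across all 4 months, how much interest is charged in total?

$292.36

# | Opening | Interest | Payment | End bal
1 | $8,435.90 | $118.10 | $2,261.54 | $6,292.46
2 | $6,292.46 | $88.09 | $2,231.53 | $4,149.02
3 | $4,149.02 | $58.09 | $2,201.53 | $2,005.58
4 | $2,005.58 | $28.08 | $2,033.66 | $0.00
Total interest: $118.10 + $88.09 + $58.09 + $28.08 = $292.36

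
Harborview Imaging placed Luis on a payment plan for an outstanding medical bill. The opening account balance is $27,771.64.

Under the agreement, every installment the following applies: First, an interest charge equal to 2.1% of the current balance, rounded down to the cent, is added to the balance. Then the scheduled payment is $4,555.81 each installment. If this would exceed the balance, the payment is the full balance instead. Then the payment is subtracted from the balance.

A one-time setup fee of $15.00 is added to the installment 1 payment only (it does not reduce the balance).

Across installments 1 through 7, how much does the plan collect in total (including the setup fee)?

$30,054.48

# | Opening | Interest | Payment | Fee | End bal
1 | $27,771.64 | $583.20 | $4,555.81 | $15.00 | $23,799.03
2 | $23,799.03 | $499.77 | $4,555.81 | — | $19,742.99
3 | $19,742.99 | $414.60 | $4,555.81 | — | $15,601.78
4 | $15,601.78 | $327.63 | $4,555.81 | — | $11,373.60
5 | $11,373.60 | $238.84 | $4,555.81 | — | $7,056.63
6 | $7,056.63 | $148.18 | $4,555.81 | — | $2,649.00
7 | $2,649.00 | $55.62 | $2,704.62 | — | $0.00
Total paid: $30,054.48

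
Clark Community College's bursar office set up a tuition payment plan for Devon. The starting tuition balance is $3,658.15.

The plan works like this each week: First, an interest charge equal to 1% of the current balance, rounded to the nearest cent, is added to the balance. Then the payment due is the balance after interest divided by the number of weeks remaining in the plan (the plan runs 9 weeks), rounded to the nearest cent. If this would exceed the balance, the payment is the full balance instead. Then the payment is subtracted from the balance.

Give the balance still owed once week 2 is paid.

Week 1: opening $3,658.15; interest $36.58 → $3,694.73; payment $410.53; balance $3,284.20
Week 2: opening $3,284.20; interest $32.84 → $3,317.04; payment $414.63; balance $2,902.41

$2,902.41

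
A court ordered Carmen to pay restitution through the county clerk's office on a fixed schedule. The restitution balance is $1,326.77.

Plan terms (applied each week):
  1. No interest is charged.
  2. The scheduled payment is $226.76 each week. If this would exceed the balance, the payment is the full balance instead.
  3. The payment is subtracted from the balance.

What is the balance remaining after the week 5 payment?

$192.97

Week 1: $1,326.77 − $226.76 → $1,100.01
Week 2: $1,100.01 − $226.76 → $873.25
Week 3: $873.25 − $226.76 → $646.49
Week 4: $646.49 − $226.76 → $419.73
Week 5: $419.73 − $226.76 → $192.97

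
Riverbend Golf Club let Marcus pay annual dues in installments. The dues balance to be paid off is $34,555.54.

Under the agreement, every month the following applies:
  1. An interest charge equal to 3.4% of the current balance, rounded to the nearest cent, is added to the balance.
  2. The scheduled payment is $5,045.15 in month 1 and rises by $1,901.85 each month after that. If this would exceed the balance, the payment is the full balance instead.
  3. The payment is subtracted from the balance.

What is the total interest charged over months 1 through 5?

$3,855.35

Month 1: opening $34,555.54; interest $1,174.89 → $35,730.43; payment $5,045.15; balance $30,685.28
Month 2: opening $30,685.28; interest $1,043.30 → $31,728.58; payment $6,947.00; balance $24,781.58
Month 3: opening $24,781.58; interest $842.57 → $25,624.15; payment $8,848.85; balance $16,775.30
Month 4: opening $16,775.30; interest $570.36 → $17,345.66; payment $10,750.70; balance $6,594.96
Month 5: opening $6,594.96; interest $224.23 → $6,819.19; payment $6,819.19; balance $0.00
Total interest: $1,174.89 + $1,043.30 + $842.57 + $570.36 + $224.23 = $3,855.35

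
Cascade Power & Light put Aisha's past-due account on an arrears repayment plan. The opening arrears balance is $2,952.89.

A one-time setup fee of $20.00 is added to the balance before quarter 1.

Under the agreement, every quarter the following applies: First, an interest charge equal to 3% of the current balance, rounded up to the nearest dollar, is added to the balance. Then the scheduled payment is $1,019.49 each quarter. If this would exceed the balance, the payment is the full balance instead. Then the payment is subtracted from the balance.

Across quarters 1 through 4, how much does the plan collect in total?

$3,160.89

# | Opening | Interest | Payment | End bal
1 | $2,972.89 | $90.00 | $1,019.49 | $2,043.40
2 | $2,043.40 | $62.00 | $1,019.49 | $1,085.91
3 | $1,085.91 | $33.00 | $1,019.49 | $99.42
4 | $99.42 | $3.00 | $102.42 | $0.00
Total paid: $3,160.89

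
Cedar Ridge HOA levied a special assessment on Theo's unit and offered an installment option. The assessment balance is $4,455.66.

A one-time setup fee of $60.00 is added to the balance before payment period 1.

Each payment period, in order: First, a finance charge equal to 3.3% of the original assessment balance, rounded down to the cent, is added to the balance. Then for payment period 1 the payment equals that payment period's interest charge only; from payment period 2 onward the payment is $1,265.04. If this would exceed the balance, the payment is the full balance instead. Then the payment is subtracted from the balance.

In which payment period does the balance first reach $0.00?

Payment period 1: $4,515.66 +$147.03 interest = $4,662.69; pay $147.03 → $4,515.66
Payment period 2: $4,515.66 +$147.03 interest = $4,662.69; pay $1,265.04 → $3,397.65
Payment period 3: $3,397.65 +$147.03 interest = $3,544.68; pay $1,265.04 → $2,279.64
Payment period 4: $2,279.64 +$147.03 interest = $2,426.67; pay $1,265.04 → $1,161.63
Payment period 5: $1,161.63 +$147.03 interest = $1,308.66; pay $1,265.04 → $43.62
Payment period 6: $43.62 +$147.03 interest = $190.65; pay $190.65 → $0.00
Balance reaches $0.00 in payment period 6.

6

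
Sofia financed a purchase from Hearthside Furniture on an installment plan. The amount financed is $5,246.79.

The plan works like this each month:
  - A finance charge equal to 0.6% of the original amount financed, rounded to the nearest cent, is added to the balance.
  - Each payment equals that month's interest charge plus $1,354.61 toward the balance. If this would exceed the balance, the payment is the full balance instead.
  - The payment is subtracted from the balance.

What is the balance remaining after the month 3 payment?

Month 1: opening $5,246.79; interest $31.48 → $5,278.27; payment $1,386.09; balance $3,892.18
Month 2: opening $3,892.18; interest $31.48 → $3,923.66; payment $1,386.09; balance $2,537.57
Month 3: opening $2,537.57; interest $31.48 → $2,569.05; payment $1,386.09; balance $1,182.96

$1,182.96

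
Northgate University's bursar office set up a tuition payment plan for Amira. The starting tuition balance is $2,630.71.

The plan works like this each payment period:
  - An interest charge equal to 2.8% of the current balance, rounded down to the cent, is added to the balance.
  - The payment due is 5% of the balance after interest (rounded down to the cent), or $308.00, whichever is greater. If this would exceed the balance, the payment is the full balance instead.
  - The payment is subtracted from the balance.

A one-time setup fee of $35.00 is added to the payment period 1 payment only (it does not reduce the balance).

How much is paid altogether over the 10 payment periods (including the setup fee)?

$3,083.80

# | Opening | Interest | Payment | Fee | End bal
1 | $2,630.71 | $73.65 | $308.00 | $35.00 | $2,396.36
2 | $2,396.36 | $67.09 | $308.00 | — | $2,155.45
3 | $2,155.45 | $60.35 | $308.00 | — | $1,907.80
4 | $1,907.80 | $53.41 | $308.00 | — | $1,653.21
5 | $1,653.21 | $46.28 | $308.00 | — | $1,391.49
6 | $1,391.49 | $38.96 | $308.00 | — | $1,122.45
7 | $1,122.45 | $31.42 | $308.00 | — | $845.87
8 | $845.87 | $23.68 | $308.00 | — | $561.55
9 | $561.55 | $15.72 | $308.00 | — | $269.27
10 | $269.27 | $7.53 | $276.80 | — | $0.00
Total paid: $3,083.80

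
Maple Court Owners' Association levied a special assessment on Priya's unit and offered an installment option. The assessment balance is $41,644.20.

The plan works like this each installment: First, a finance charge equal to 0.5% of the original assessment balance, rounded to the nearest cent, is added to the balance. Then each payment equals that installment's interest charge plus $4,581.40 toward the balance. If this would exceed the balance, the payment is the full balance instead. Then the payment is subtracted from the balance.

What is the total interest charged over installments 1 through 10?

Installment 1: $41,644.20 +$208.22 interest = $41,852.42; pay $4,789.62 → $37,062.80
Installment 2: $37,062.80 +$208.22 interest = $37,271.02; pay $4,789.62 → $32,481.40
Installment 3: $32,481.40 +$208.22 interest = $32,689.62; pay $4,789.62 → $27,900.00
Installment 4: $27,900.00 +$208.22 interest = $28,108.22; pay $4,789.62 → $23,318.60
Installment 5: $23,318.60 +$208.22 interest = $23,526.82; pay $4,789.62 → $18,737.20
Installment 6: $18,737.20 +$208.22 interest = $18,945.42; pay $4,789.62 → $14,155.80
Installment 7: $14,155.80 +$208.22 interest = $14,364.02; pay $4,789.62 → $9,574.40
Installment 8: $9,574.40 +$208.22 interest = $9,782.62; pay $4,789.62 → $4,993.00
Installment 9: $4,993.00 +$208.22 interest = $5,201.22; pay $4,789.62 → $411.60
Installment 10: $411.60 +$208.22 interest = $619.82; pay $619.82 → $0.00
Total interest: $208.22 + $208.22 + $208.22 + $208.22 + $208.22 + $208.22 + $208.22 + $208.22 + $208.22 + $208.22 = $2,082.20

$2,082.20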